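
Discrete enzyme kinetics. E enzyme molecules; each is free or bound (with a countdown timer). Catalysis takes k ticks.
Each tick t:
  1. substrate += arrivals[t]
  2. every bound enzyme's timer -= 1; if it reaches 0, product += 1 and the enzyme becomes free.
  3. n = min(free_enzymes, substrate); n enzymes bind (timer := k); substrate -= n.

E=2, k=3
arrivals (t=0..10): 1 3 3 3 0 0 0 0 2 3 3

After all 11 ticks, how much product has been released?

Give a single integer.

Answer: 6

Derivation:
t=0: arr=1 -> substrate=0 bound=1 product=0
t=1: arr=3 -> substrate=2 bound=2 product=0
t=2: arr=3 -> substrate=5 bound=2 product=0
t=3: arr=3 -> substrate=7 bound=2 product=1
t=4: arr=0 -> substrate=6 bound=2 product=2
t=5: arr=0 -> substrate=6 bound=2 product=2
t=6: arr=0 -> substrate=5 bound=2 product=3
t=7: arr=0 -> substrate=4 bound=2 product=4
t=8: arr=2 -> substrate=6 bound=2 product=4
t=9: arr=3 -> substrate=8 bound=2 product=5
t=10: arr=3 -> substrate=10 bound=2 product=6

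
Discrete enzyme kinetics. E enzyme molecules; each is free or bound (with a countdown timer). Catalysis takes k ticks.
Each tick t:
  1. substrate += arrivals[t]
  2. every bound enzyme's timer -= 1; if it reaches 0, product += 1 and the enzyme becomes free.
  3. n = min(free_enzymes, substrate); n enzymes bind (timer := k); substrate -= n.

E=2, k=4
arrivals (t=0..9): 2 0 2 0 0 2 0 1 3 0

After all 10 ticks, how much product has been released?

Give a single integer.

Answer: 4

Derivation:
t=0: arr=2 -> substrate=0 bound=2 product=0
t=1: arr=0 -> substrate=0 bound=2 product=0
t=2: arr=2 -> substrate=2 bound=2 product=0
t=3: arr=0 -> substrate=2 bound=2 product=0
t=4: arr=0 -> substrate=0 bound=2 product=2
t=5: arr=2 -> substrate=2 bound=2 product=2
t=6: arr=0 -> substrate=2 bound=2 product=2
t=7: arr=1 -> substrate=3 bound=2 product=2
t=8: arr=3 -> substrate=4 bound=2 product=4
t=9: arr=0 -> substrate=4 bound=2 product=4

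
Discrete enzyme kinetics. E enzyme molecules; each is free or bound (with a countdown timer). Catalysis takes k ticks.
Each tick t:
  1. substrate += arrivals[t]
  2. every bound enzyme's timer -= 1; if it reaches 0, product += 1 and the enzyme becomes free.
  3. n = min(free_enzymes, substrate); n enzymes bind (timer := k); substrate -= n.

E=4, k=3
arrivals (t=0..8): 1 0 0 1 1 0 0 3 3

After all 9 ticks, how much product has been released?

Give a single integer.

t=0: arr=1 -> substrate=0 bound=1 product=0
t=1: arr=0 -> substrate=0 bound=1 product=0
t=2: arr=0 -> substrate=0 bound=1 product=0
t=3: arr=1 -> substrate=0 bound=1 product=1
t=4: arr=1 -> substrate=0 bound=2 product=1
t=5: arr=0 -> substrate=0 bound=2 product=1
t=6: arr=0 -> substrate=0 bound=1 product=2
t=7: arr=3 -> substrate=0 bound=3 product=3
t=8: arr=3 -> substrate=2 bound=4 product=3

Answer: 3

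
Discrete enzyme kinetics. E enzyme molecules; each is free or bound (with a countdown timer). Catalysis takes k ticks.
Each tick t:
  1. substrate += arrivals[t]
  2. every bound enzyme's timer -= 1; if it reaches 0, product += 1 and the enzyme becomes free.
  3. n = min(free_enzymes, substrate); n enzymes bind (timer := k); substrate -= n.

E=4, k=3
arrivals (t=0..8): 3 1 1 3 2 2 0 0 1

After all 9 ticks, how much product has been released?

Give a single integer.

Answer: 8

Derivation:
t=0: arr=3 -> substrate=0 bound=3 product=0
t=1: arr=1 -> substrate=0 bound=4 product=0
t=2: arr=1 -> substrate=1 bound=4 product=0
t=3: arr=3 -> substrate=1 bound=4 product=3
t=4: arr=2 -> substrate=2 bound=4 product=4
t=5: arr=2 -> substrate=4 bound=4 product=4
t=6: arr=0 -> substrate=1 bound=4 product=7
t=7: arr=0 -> substrate=0 bound=4 product=8
t=8: arr=1 -> substrate=1 bound=4 product=8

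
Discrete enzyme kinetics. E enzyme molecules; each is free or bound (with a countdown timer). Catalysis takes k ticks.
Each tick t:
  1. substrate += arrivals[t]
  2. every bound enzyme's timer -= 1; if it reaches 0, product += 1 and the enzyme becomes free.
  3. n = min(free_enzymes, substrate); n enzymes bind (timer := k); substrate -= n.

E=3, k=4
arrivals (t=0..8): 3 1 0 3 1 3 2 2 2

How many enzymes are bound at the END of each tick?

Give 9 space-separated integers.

t=0: arr=3 -> substrate=0 bound=3 product=0
t=1: arr=1 -> substrate=1 bound=3 product=0
t=2: arr=0 -> substrate=1 bound=3 product=0
t=3: arr=3 -> substrate=4 bound=3 product=0
t=4: arr=1 -> substrate=2 bound=3 product=3
t=5: arr=3 -> substrate=5 bound=3 product=3
t=6: arr=2 -> substrate=7 bound=3 product=3
t=7: arr=2 -> substrate=9 bound=3 product=3
t=8: arr=2 -> substrate=8 bound=3 product=6

Answer: 3 3 3 3 3 3 3 3 3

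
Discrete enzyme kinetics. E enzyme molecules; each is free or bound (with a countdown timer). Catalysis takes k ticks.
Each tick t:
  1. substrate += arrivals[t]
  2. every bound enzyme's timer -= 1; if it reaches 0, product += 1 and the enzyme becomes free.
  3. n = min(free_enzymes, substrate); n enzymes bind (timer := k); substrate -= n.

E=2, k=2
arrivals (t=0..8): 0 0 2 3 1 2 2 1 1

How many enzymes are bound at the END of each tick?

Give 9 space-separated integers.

Answer: 0 0 2 2 2 2 2 2 2

Derivation:
t=0: arr=0 -> substrate=0 bound=0 product=0
t=1: arr=0 -> substrate=0 bound=0 product=0
t=2: arr=2 -> substrate=0 bound=2 product=0
t=3: arr=3 -> substrate=3 bound=2 product=0
t=4: arr=1 -> substrate=2 bound=2 product=2
t=5: arr=2 -> substrate=4 bound=2 product=2
t=6: arr=2 -> substrate=4 bound=2 product=4
t=7: arr=1 -> substrate=5 bound=2 product=4
t=8: arr=1 -> substrate=4 bound=2 product=6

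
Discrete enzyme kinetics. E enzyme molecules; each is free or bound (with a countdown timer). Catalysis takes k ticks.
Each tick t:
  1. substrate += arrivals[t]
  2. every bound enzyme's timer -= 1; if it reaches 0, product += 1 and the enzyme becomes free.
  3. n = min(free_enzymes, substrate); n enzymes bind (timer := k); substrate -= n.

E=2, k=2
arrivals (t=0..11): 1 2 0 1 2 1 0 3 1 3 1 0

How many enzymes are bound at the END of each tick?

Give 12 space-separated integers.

t=0: arr=1 -> substrate=0 bound=1 product=0
t=1: arr=2 -> substrate=1 bound=2 product=0
t=2: arr=0 -> substrate=0 bound=2 product=1
t=3: arr=1 -> substrate=0 bound=2 product=2
t=4: arr=2 -> substrate=1 bound=2 product=3
t=5: arr=1 -> substrate=1 bound=2 product=4
t=6: arr=0 -> substrate=0 bound=2 product=5
t=7: arr=3 -> substrate=2 bound=2 product=6
t=8: arr=1 -> substrate=2 bound=2 product=7
t=9: arr=3 -> substrate=4 bound=2 product=8
t=10: arr=1 -> substrate=4 bound=2 product=9
t=11: arr=0 -> substrate=3 bound=2 product=10

Answer: 1 2 2 2 2 2 2 2 2 2 2 2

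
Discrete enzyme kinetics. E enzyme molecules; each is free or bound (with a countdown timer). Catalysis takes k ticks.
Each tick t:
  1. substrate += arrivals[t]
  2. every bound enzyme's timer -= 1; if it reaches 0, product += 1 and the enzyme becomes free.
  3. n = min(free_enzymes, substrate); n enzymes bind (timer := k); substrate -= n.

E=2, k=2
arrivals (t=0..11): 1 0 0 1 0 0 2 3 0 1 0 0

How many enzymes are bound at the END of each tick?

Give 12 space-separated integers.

t=0: arr=1 -> substrate=0 bound=1 product=0
t=1: arr=0 -> substrate=0 bound=1 product=0
t=2: arr=0 -> substrate=0 bound=0 product=1
t=3: arr=1 -> substrate=0 bound=1 product=1
t=4: arr=0 -> substrate=0 bound=1 product=1
t=5: arr=0 -> substrate=0 bound=0 product=2
t=6: arr=2 -> substrate=0 bound=2 product=2
t=7: arr=3 -> substrate=3 bound=2 product=2
t=8: arr=0 -> substrate=1 bound=2 product=4
t=9: arr=1 -> substrate=2 bound=2 product=4
t=10: arr=0 -> substrate=0 bound=2 product=6
t=11: arr=0 -> substrate=0 bound=2 product=6

Answer: 1 1 0 1 1 0 2 2 2 2 2 2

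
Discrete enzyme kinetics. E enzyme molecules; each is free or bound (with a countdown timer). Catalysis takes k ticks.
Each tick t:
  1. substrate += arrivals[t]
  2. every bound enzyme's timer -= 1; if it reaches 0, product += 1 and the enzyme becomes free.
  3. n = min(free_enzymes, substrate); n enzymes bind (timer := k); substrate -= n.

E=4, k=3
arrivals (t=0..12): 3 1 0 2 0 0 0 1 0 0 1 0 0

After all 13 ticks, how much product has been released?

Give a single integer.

t=0: arr=3 -> substrate=0 bound=3 product=0
t=1: arr=1 -> substrate=0 bound=4 product=0
t=2: arr=0 -> substrate=0 bound=4 product=0
t=3: arr=2 -> substrate=0 bound=3 product=3
t=4: arr=0 -> substrate=0 bound=2 product=4
t=5: arr=0 -> substrate=0 bound=2 product=4
t=6: arr=0 -> substrate=0 bound=0 product=6
t=7: arr=1 -> substrate=0 bound=1 product=6
t=8: arr=0 -> substrate=0 bound=1 product=6
t=9: arr=0 -> substrate=0 bound=1 product=6
t=10: arr=1 -> substrate=0 bound=1 product=7
t=11: arr=0 -> substrate=0 bound=1 product=7
t=12: arr=0 -> substrate=0 bound=1 product=7

Answer: 7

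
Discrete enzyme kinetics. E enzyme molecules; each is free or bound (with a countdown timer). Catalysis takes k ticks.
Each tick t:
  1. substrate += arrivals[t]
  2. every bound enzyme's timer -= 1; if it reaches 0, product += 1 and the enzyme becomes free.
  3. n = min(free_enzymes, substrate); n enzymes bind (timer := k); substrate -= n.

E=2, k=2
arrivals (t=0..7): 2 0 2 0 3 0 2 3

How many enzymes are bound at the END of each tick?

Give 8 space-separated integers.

t=0: arr=2 -> substrate=0 bound=2 product=0
t=1: arr=0 -> substrate=0 bound=2 product=0
t=2: arr=2 -> substrate=0 bound=2 product=2
t=3: arr=0 -> substrate=0 bound=2 product=2
t=4: arr=3 -> substrate=1 bound=2 product=4
t=5: arr=0 -> substrate=1 bound=2 product=4
t=6: arr=2 -> substrate=1 bound=2 product=6
t=7: arr=3 -> substrate=4 bound=2 product=6

Answer: 2 2 2 2 2 2 2 2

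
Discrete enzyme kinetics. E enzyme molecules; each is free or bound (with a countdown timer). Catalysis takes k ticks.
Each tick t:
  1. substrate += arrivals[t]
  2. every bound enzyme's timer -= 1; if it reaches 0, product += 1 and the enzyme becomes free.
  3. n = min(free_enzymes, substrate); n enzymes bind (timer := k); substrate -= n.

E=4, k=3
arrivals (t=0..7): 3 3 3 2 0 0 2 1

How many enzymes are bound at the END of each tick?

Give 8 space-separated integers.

t=0: arr=3 -> substrate=0 bound=3 product=0
t=1: arr=3 -> substrate=2 bound=4 product=0
t=2: arr=3 -> substrate=5 bound=4 product=0
t=3: arr=2 -> substrate=4 bound=4 product=3
t=4: arr=0 -> substrate=3 bound=4 product=4
t=5: arr=0 -> substrate=3 bound=4 product=4
t=6: arr=2 -> substrate=2 bound=4 product=7
t=7: arr=1 -> substrate=2 bound=4 product=8

Answer: 3 4 4 4 4 4 4 4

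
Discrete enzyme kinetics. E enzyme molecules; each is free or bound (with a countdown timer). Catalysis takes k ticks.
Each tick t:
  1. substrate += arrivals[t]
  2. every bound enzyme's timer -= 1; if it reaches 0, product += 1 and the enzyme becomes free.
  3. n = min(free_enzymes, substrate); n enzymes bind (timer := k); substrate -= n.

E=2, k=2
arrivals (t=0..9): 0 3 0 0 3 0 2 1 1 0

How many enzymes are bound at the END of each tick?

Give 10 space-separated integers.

t=0: arr=0 -> substrate=0 bound=0 product=0
t=1: arr=3 -> substrate=1 bound=2 product=0
t=2: arr=0 -> substrate=1 bound=2 product=0
t=3: arr=0 -> substrate=0 bound=1 product=2
t=4: arr=3 -> substrate=2 bound=2 product=2
t=5: arr=0 -> substrate=1 bound=2 product=3
t=6: arr=2 -> substrate=2 bound=2 product=4
t=7: arr=1 -> substrate=2 bound=2 product=5
t=8: arr=1 -> substrate=2 bound=2 product=6
t=9: arr=0 -> substrate=1 bound=2 product=7

Answer: 0 2 2 1 2 2 2 2 2 2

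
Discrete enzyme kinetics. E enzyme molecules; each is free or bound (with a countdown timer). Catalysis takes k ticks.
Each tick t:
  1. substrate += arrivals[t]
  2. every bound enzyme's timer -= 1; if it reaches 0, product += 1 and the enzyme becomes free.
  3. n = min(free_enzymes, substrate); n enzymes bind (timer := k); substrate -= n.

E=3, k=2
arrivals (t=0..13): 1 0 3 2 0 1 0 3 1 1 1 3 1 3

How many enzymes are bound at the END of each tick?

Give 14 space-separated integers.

Answer: 1 1 3 3 2 3 1 3 3 2 3 3 3 3

Derivation:
t=0: arr=1 -> substrate=0 bound=1 product=0
t=1: arr=0 -> substrate=0 bound=1 product=0
t=2: arr=3 -> substrate=0 bound=3 product=1
t=3: arr=2 -> substrate=2 bound=3 product=1
t=4: arr=0 -> substrate=0 bound=2 product=4
t=5: arr=1 -> substrate=0 bound=3 product=4
t=6: arr=0 -> substrate=0 bound=1 product=6
t=7: arr=3 -> substrate=0 bound=3 product=7
t=8: arr=1 -> substrate=1 bound=3 product=7
t=9: arr=1 -> substrate=0 bound=2 product=10
t=10: arr=1 -> substrate=0 bound=3 product=10
t=11: arr=3 -> substrate=1 bound=3 product=12
t=12: arr=1 -> substrate=1 bound=3 product=13
t=13: arr=3 -> substrate=2 bound=3 product=15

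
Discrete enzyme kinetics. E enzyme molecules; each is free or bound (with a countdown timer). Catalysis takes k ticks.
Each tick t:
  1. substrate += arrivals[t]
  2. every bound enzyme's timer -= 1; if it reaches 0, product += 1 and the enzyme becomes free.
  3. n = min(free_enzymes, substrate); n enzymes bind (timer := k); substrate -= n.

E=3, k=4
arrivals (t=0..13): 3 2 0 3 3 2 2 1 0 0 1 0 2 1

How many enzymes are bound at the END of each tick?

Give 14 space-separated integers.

Answer: 3 3 3 3 3 3 3 3 3 3 3 3 3 3

Derivation:
t=0: arr=3 -> substrate=0 bound=3 product=0
t=1: arr=2 -> substrate=2 bound=3 product=0
t=2: arr=0 -> substrate=2 bound=3 product=0
t=3: arr=3 -> substrate=5 bound=3 product=0
t=4: arr=3 -> substrate=5 bound=3 product=3
t=5: arr=2 -> substrate=7 bound=3 product=3
t=6: arr=2 -> substrate=9 bound=3 product=3
t=7: arr=1 -> substrate=10 bound=3 product=3
t=8: arr=0 -> substrate=7 bound=3 product=6
t=9: arr=0 -> substrate=7 bound=3 product=6
t=10: arr=1 -> substrate=8 bound=3 product=6
t=11: arr=0 -> substrate=8 bound=3 product=6
t=12: arr=2 -> substrate=7 bound=3 product=9
t=13: arr=1 -> substrate=8 bound=3 product=9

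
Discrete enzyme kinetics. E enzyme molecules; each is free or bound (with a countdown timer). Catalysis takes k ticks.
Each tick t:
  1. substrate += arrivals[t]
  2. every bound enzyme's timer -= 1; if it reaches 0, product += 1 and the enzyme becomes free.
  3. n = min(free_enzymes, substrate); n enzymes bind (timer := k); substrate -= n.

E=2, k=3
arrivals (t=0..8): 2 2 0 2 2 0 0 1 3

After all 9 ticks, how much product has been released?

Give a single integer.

Answer: 4

Derivation:
t=0: arr=2 -> substrate=0 bound=2 product=0
t=1: arr=2 -> substrate=2 bound=2 product=0
t=2: arr=0 -> substrate=2 bound=2 product=0
t=3: arr=2 -> substrate=2 bound=2 product=2
t=4: arr=2 -> substrate=4 bound=2 product=2
t=5: arr=0 -> substrate=4 bound=2 product=2
t=6: arr=0 -> substrate=2 bound=2 product=4
t=7: arr=1 -> substrate=3 bound=2 product=4
t=8: arr=3 -> substrate=6 bound=2 product=4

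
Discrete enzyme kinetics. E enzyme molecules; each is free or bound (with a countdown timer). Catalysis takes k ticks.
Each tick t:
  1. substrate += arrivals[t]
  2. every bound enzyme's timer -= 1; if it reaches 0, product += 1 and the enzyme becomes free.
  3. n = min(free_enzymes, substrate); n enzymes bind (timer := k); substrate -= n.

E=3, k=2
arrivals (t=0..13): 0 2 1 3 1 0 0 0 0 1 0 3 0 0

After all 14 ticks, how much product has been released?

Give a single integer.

t=0: arr=0 -> substrate=0 bound=0 product=0
t=1: arr=2 -> substrate=0 bound=2 product=0
t=2: arr=1 -> substrate=0 bound=3 product=0
t=3: arr=3 -> substrate=1 bound=3 product=2
t=4: arr=1 -> substrate=1 bound=3 product=3
t=5: arr=0 -> substrate=0 bound=2 product=5
t=6: arr=0 -> substrate=0 bound=1 product=6
t=7: arr=0 -> substrate=0 bound=0 product=7
t=8: arr=0 -> substrate=0 bound=0 product=7
t=9: arr=1 -> substrate=0 bound=1 product=7
t=10: arr=0 -> substrate=0 bound=1 product=7
t=11: arr=3 -> substrate=0 bound=3 product=8
t=12: arr=0 -> substrate=0 bound=3 product=8
t=13: arr=0 -> substrate=0 bound=0 product=11

Answer: 11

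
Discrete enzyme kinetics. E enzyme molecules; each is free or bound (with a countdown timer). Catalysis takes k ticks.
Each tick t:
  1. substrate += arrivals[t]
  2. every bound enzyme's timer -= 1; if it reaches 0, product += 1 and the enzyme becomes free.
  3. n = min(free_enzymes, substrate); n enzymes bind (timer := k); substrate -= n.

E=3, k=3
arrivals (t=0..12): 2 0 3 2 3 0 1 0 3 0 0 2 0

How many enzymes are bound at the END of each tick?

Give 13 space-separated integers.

t=0: arr=2 -> substrate=0 bound=2 product=0
t=1: arr=0 -> substrate=0 bound=2 product=0
t=2: arr=3 -> substrate=2 bound=3 product=0
t=3: arr=2 -> substrate=2 bound=3 product=2
t=4: arr=3 -> substrate=5 bound=3 product=2
t=5: arr=0 -> substrate=4 bound=3 product=3
t=6: arr=1 -> substrate=3 bound=3 product=5
t=7: arr=0 -> substrate=3 bound=3 product=5
t=8: arr=3 -> substrate=5 bound=3 product=6
t=9: arr=0 -> substrate=3 bound=3 product=8
t=10: arr=0 -> substrate=3 bound=3 product=8
t=11: arr=2 -> substrate=4 bound=3 product=9
t=12: arr=0 -> substrate=2 bound=3 product=11

Answer: 2 2 3 3 3 3 3 3 3 3 3 3 3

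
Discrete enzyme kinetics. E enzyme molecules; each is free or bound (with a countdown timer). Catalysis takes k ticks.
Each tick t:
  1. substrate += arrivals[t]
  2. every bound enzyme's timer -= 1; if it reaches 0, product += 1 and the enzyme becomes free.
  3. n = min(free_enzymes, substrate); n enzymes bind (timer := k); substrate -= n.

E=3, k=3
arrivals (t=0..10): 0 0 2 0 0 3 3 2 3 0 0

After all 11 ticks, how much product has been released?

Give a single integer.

t=0: arr=0 -> substrate=0 bound=0 product=0
t=1: arr=0 -> substrate=0 bound=0 product=0
t=2: arr=2 -> substrate=0 bound=2 product=0
t=3: arr=0 -> substrate=0 bound=2 product=0
t=4: arr=0 -> substrate=0 bound=2 product=0
t=5: arr=3 -> substrate=0 bound=3 product=2
t=6: arr=3 -> substrate=3 bound=3 product=2
t=7: arr=2 -> substrate=5 bound=3 product=2
t=8: arr=3 -> substrate=5 bound=3 product=5
t=9: arr=0 -> substrate=5 bound=3 product=5
t=10: arr=0 -> substrate=5 bound=3 product=5

Answer: 5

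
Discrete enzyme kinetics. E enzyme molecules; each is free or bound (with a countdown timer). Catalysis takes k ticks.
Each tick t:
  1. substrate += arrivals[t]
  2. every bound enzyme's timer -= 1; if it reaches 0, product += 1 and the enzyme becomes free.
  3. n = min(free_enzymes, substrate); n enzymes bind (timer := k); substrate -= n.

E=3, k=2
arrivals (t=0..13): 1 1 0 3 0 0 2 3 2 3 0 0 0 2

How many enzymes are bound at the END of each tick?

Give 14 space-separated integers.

t=0: arr=1 -> substrate=0 bound=1 product=0
t=1: arr=1 -> substrate=0 bound=2 product=0
t=2: arr=0 -> substrate=0 bound=1 product=1
t=3: arr=3 -> substrate=0 bound=3 product=2
t=4: arr=0 -> substrate=0 bound=3 product=2
t=5: arr=0 -> substrate=0 bound=0 product=5
t=6: arr=2 -> substrate=0 bound=2 product=5
t=7: arr=3 -> substrate=2 bound=3 product=5
t=8: arr=2 -> substrate=2 bound=3 product=7
t=9: arr=3 -> substrate=4 bound=3 product=8
t=10: arr=0 -> substrate=2 bound=3 product=10
t=11: arr=0 -> substrate=1 bound=3 product=11
t=12: arr=0 -> substrate=0 bound=2 product=13
t=13: arr=2 -> substrate=0 bound=3 product=14

Answer: 1 2 1 3 3 0 2 3 3 3 3 3 2 3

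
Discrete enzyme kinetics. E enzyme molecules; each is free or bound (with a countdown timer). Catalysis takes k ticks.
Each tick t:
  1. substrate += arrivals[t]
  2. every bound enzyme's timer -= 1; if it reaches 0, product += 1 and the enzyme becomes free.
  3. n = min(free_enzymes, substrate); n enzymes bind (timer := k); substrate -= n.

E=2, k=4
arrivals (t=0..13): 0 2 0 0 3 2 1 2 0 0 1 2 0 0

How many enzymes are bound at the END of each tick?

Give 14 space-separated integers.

t=0: arr=0 -> substrate=0 bound=0 product=0
t=1: arr=2 -> substrate=0 bound=2 product=0
t=2: arr=0 -> substrate=0 bound=2 product=0
t=3: arr=0 -> substrate=0 bound=2 product=0
t=4: arr=3 -> substrate=3 bound=2 product=0
t=5: arr=2 -> substrate=3 bound=2 product=2
t=6: arr=1 -> substrate=4 bound=2 product=2
t=7: arr=2 -> substrate=6 bound=2 product=2
t=8: arr=0 -> substrate=6 bound=2 product=2
t=9: arr=0 -> substrate=4 bound=2 product=4
t=10: arr=1 -> substrate=5 bound=2 product=4
t=11: arr=2 -> substrate=7 bound=2 product=4
t=12: arr=0 -> substrate=7 bound=2 product=4
t=13: arr=0 -> substrate=5 bound=2 product=6

Answer: 0 2 2 2 2 2 2 2 2 2 2 2 2 2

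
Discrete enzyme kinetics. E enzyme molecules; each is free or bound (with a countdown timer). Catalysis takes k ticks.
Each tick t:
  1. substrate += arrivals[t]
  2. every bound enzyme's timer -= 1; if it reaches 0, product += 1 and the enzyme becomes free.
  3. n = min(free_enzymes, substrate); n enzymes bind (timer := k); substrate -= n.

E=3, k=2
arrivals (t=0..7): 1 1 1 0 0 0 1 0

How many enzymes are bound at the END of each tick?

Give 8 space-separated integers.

Answer: 1 2 2 1 0 0 1 1

Derivation:
t=0: arr=1 -> substrate=0 bound=1 product=0
t=1: arr=1 -> substrate=0 bound=2 product=0
t=2: arr=1 -> substrate=0 bound=2 product=1
t=3: arr=0 -> substrate=0 bound=1 product=2
t=4: arr=0 -> substrate=0 bound=0 product=3
t=5: arr=0 -> substrate=0 bound=0 product=3
t=6: arr=1 -> substrate=0 bound=1 product=3
t=7: arr=0 -> substrate=0 bound=1 product=3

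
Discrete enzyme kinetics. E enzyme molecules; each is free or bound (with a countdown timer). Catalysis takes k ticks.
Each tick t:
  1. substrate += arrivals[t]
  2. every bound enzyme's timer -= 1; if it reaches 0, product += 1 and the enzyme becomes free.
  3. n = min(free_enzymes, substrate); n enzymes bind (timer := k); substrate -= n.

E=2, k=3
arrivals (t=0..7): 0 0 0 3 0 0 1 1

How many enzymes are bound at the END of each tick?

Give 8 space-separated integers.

t=0: arr=0 -> substrate=0 bound=0 product=0
t=1: arr=0 -> substrate=0 bound=0 product=0
t=2: arr=0 -> substrate=0 bound=0 product=0
t=3: arr=3 -> substrate=1 bound=2 product=0
t=4: arr=0 -> substrate=1 bound=2 product=0
t=5: arr=0 -> substrate=1 bound=2 product=0
t=6: arr=1 -> substrate=0 bound=2 product=2
t=7: arr=1 -> substrate=1 bound=2 product=2

Answer: 0 0 0 2 2 2 2 2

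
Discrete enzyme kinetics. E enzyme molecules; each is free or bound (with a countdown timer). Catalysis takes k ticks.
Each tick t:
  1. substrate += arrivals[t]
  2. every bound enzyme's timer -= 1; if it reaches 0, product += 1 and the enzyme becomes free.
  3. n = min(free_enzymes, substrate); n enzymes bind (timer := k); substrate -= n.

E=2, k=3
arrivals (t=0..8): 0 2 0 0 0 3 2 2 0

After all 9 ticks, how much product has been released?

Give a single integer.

t=0: arr=0 -> substrate=0 bound=0 product=0
t=1: arr=2 -> substrate=0 bound=2 product=0
t=2: arr=0 -> substrate=0 bound=2 product=0
t=3: arr=0 -> substrate=0 bound=2 product=0
t=4: arr=0 -> substrate=0 bound=0 product=2
t=5: arr=3 -> substrate=1 bound=2 product=2
t=6: arr=2 -> substrate=3 bound=2 product=2
t=7: arr=2 -> substrate=5 bound=2 product=2
t=8: arr=0 -> substrate=3 bound=2 product=4

Answer: 4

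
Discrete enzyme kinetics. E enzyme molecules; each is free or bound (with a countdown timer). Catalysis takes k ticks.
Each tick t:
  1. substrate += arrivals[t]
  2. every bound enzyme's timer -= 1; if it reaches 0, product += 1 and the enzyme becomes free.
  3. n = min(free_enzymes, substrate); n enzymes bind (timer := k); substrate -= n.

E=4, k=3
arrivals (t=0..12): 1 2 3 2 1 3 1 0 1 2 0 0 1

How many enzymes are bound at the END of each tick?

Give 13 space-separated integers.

Answer: 1 3 4 4 4 4 4 4 4 4 4 4 4

Derivation:
t=0: arr=1 -> substrate=0 bound=1 product=0
t=1: arr=2 -> substrate=0 bound=3 product=0
t=2: arr=3 -> substrate=2 bound=4 product=0
t=3: arr=2 -> substrate=3 bound=4 product=1
t=4: arr=1 -> substrate=2 bound=4 product=3
t=5: arr=3 -> substrate=4 bound=4 product=4
t=6: arr=1 -> substrate=4 bound=4 product=5
t=7: arr=0 -> substrate=2 bound=4 product=7
t=8: arr=1 -> substrate=2 bound=4 product=8
t=9: arr=2 -> substrate=3 bound=4 product=9
t=10: arr=0 -> substrate=1 bound=4 product=11
t=11: arr=0 -> substrate=0 bound=4 product=12
t=12: arr=1 -> substrate=0 bound=4 product=13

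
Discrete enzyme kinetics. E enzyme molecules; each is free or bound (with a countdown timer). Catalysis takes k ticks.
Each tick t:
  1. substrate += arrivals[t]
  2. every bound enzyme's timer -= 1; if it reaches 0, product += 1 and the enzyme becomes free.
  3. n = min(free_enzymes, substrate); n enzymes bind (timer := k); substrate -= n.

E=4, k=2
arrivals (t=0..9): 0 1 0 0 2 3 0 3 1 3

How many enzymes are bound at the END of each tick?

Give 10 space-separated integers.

t=0: arr=0 -> substrate=0 bound=0 product=0
t=1: arr=1 -> substrate=0 bound=1 product=0
t=2: arr=0 -> substrate=0 bound=1 product=0
t=3: arr=0 -> substrate=0 bound=0 product=1
t=4: arr=2 -> substrate=0 bound=2 product=1
t=5: arr=3 -> substrate=1 bound=4 product=1
t=6: arr=0 -> substrate=0 bound=3 product=3
t=7: arr=3 -> substrate=0 bound=4 product=5
t=8: arr=1 -> substrate=0 bound=4 product=6
t=9: arr=3 -> substrate=0 bound=4 product=9

Answer: 0 1 1 0 2 4 3 4 4 4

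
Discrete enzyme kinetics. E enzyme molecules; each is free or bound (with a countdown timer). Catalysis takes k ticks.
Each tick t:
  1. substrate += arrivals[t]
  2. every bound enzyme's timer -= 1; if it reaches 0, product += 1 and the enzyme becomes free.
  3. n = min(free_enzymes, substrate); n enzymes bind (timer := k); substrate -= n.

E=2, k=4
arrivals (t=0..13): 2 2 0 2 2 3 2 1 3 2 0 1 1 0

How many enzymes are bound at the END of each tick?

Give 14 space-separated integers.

t=0: arr=2 -> substrate=0 bound=2 product=0
t=1: arr=2 -> substrate=2 bound=2 product=0
t=2: arr=0 -> substrate=2 bound=2 product=0
t=3: arr=2 -> substrate=4 bound=2 product=0
t=4: arr=2 -> substrate=4 bound=2 product=2
t=5: arr=3 -> substrate=7 bound=2 product=2
t=6: arr=2 -> substrate=9 bound=2 product=2
t=7: arr=1 -> substrate=10 bound=2 product=2
t=8: arr=3 -> substrate=11 bound=2 product=4
t=9: arr=2 -> substrate=13 bound=2 product=4
t=10: arr=0 -> substrate=13 bound=2 product=4
t=11: arr=1 -> substrate=14 bound=2 product=4
t=12: arr=1 -> substrate=13 bound=2 product=6
t=13: arr=0 -> substrate=13 bound=2 product=6

Answer: 2 2 2 2 2 2 2 2 2 2 2 2 2 2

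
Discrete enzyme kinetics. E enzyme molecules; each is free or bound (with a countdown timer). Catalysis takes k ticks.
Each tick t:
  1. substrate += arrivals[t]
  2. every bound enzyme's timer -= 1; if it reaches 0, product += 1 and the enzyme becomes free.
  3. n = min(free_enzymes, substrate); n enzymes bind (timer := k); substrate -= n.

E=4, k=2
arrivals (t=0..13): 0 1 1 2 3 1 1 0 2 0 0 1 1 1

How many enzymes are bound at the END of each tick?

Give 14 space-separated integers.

t=0: arr=0 -> substrate=0 bound=0 product=0
t=1: arr=1 -> substrate=0 bound=1 product=0
t=2: arr=1 -> substrate=0 bound=2 product=0
t=3: arr=2 -> substrate=0 bound=3 product=1
t=4: arr=3 -> substrate=1 bound=4 product=2
t=5: arr=1 -> substrate=0 bound=4 product=4
t=6: arr=1 -> substrate=0 bound=3 product=6
t=7: arr=0 -> substrate=0 bound=1 product=8
t=8: arr=2 -> substrate=0 bound=2 product=9
t=9: arr=0 -> substrate=0 bound=2 product=9
t=10: arr=0 -> substrate=0 bound=0 product=11
t=11: arr=1 -> substrate=0 bound=1 product=11
t=12: arr=1 -> substrate=0 bound=2 product=11
t=13: arr=1 -> substrate=0 bound=2 product=12

Answer: 0 1 2 3 4 4 3 1 2 2 0 1 2 2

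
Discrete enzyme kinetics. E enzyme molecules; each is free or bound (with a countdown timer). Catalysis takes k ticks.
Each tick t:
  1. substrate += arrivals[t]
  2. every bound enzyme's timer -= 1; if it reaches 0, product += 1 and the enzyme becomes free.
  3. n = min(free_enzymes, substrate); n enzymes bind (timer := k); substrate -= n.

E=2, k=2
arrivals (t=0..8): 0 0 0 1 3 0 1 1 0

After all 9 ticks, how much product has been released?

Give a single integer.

Answer: 4

Derivation:
t=0: arr=0 -> substrate=0 bound=0 product=0
t=1: arr=0 -> substrate=0 bound=0 product=0
t=2: arr=0 -> substrate=0 bound=0 product=0
t=3: arr=1 -> substrate=0 bound=1 product=0
t=4: arr=3 -> substrate=2 bound=2 product=0
t=5: arr=0 -> substrate=1 bound=2 product=1
t=6: arr=1 -> substrate=1 bound=2 product=2
t=7: arr=1 -> substrate=1 bound=2 product=3
t=8: arr=0 -> substrate=0 bound=2 product=4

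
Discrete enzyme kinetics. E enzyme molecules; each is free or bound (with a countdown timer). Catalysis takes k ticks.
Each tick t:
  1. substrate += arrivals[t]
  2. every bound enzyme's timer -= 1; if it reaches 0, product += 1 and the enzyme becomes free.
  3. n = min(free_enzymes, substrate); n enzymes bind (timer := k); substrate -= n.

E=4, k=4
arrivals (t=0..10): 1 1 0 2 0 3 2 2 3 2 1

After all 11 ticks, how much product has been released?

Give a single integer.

t=0: arr=1 -> substrate=0 bound=1 product=0
t=1: arr=1 -> substrate=0 bound=2 product=0
t=2: arr=0 -> substrate=0 bound=2 product=0
t=3: arr=2 -> substrate=0 bound=4 product=0
t=4: arr=0 -> substrate=0 bound=3 product=1
t=5: arr=3 -> substrate=1 bound=4 product=2
t=6: arr=2 -> substrate=3 bound=4 product=2
t=7: arr=2 -> substrate=3 bound=4 product=4
t=8: arr=3 -> substrate=6 bound=4 product=4
t=9: arr=2 -> substrate=6 bound=4 product=6
t=10: arr=1 -> substrate=7 bound=4 product=6

Answer: 6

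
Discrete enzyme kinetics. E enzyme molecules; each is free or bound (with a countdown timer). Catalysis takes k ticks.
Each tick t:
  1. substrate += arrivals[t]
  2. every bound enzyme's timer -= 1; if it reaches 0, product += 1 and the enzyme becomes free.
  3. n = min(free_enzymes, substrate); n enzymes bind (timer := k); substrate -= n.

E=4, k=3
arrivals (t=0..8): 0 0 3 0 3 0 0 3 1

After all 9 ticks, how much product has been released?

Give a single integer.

Answer: 6

Derivation:
t=0: arr=0 -> substrate=0 bound=0 product=0
t=1: arr=0 -> substrate=0 bound=0 product=0
t=2: arr=3 -> substrate=0 bound=3 product=0
t=3: arr=0 -> substrate=0 bound=3 product=0
t=4: arr=3 -> substrate=2 bound=4 product=0
t=5: arr=0 -> substrate=0 bound=3 product=3
t=6: arr=0 -> substrate=0 bound=3 product=3
t=7: arr=3 -> substrate=1 bound=4 product=4
t=8: arr=1 -> substrate=0 bound=4 product=6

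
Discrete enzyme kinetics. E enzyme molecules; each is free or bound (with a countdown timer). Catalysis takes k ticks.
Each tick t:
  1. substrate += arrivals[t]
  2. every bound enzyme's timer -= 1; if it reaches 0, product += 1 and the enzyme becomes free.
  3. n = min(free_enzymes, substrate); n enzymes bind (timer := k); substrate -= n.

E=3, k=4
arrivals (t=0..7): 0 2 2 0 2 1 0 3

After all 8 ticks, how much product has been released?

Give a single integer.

t=0: arr=0 -> substrate=0 bound=0 product=0
t=1: arr=2 -> substrate=0 bound=2 product=0
t=2: arr=2 -> substrate=1 bound=3 product=0
t=3: arr=0 -> substrate=1 bound=3 product=0
t=4: arr=2 -> substrate=3 bound=3 product=0
t=5: arr=1 -> substrate=2 bound=3 product=2
t=6: arr=0 -> substrate=1 bound=3 product=3
t=7: arr=3 -> substrate=4 bound=3 product=3

Answer: 3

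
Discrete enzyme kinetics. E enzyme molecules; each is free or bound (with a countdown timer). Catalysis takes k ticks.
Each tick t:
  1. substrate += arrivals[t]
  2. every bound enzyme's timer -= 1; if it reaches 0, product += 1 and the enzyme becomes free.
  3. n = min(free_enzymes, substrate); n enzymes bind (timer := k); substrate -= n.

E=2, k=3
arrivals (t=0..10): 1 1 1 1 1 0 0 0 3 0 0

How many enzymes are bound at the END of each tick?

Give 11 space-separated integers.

Answer: 1 2 2 2 2 2 2 1 2 2 2

Derivation:
t=0: arr=1 -> substrate=0 bound=1 product=0
t=1: arr=1 -> substrate=0 bound=2 product=0
t=2: arr=1 -> substrate=1 bound=2 product=0
t=3: arr=1 -> substrate=1 bound=2 product=1
t=4: arr=1 -> substrate=1 bound=2 product=2
t=5: arr=0 -> substrate=1 bound=2 product=2
t=6: arr=0 -> substrate=0 bound=2 product=3
t=7: arr=0 -> substrate=0 bound=1 product=4
t=8: arr=3 -> substrate=2 bound=2 product=4
t=9: arr=0 -> substrate=1 bound=2 product=5
t=10: arr=0 -> substrate=1 bound=2 product=5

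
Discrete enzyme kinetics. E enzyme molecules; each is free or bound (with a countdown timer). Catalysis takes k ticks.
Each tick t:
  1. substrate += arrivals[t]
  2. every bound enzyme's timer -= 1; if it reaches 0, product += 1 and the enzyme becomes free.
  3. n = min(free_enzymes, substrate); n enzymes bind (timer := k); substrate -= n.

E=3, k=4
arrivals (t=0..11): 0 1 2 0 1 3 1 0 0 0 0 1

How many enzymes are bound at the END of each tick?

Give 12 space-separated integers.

t=0: arr=0 -> substrate=0 bound=0 product=0
t=1: arr=1 -> substrate=0 bound=1 product=0
t=2: arr=2 -> substrate=0 bound=3 product=0
t=3: arr=0 -> substrate=0 bound=3 product=0
t=4: arr=1 -> substrate=1 bound=3 product=0
t=5: arr=3 -> substrate=3 bound=3 product=1
t=6: arr=1 -> substrate=2 bound=3 product=3
t=7: arr=0 -> substrate=2 bound=3 product=3
t=8: arr=0 -> substrate=2 bound=3 product=3
t=9: arr=0 -> substrate=1 bound=3 product=4
t=10: arr=0 -> substrate=0 bound=2 product=6
t=11: arr=1 -> substrate=0 bound=3 product=6

Answer: 0 1 3 3 3 3 3 3 3 3 2 3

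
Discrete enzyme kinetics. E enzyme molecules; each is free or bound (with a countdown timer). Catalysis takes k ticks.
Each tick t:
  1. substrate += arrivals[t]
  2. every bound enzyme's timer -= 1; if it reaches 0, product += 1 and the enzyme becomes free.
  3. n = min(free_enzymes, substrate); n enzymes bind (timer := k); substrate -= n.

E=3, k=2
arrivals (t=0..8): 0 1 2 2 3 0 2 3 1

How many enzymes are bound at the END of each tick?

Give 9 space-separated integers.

Answer: 0 1 3 3 3 3 3 3 3

Derivation:
t=0: arr=0 -> substrate=0 bound=0 product=0
t=1: arr=1 -> substrate=0 bound=1 product=0
t=2: arr=2 -> substrate=0 bound=3 product=0
t=3: arr=2 -> substrate=1 bound=3 product=1
t=4: arr=3 -> substrate=2 bound=3 product=3
t=5: arr=0 -> substrate=1 bound=3 product=4
t=6: arr=2 -> substrate=1 bound=3 product=6
t=7: arr=3 -> substrate=3 bound=3 product=7
t=8: arr=1 -> substrate=2 bound=3 product=9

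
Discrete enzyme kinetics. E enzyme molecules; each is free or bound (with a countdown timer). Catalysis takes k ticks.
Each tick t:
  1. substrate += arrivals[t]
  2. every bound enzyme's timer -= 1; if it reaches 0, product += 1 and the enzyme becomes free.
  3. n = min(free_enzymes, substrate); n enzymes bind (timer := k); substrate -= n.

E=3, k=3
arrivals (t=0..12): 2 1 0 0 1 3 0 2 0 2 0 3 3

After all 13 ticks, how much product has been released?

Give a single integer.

t=0: arr=2 -> substrate=0 bound=2 product=0
t=1: arr=1 -> substrate=0 bound=3 product=0
t=2: arr=0 -> substrate=0 bound=3 product=0
t=3: arr=0 -> substrate=0 bound=1 product=2
t=4: arr=1 -> substrate=0 bound=1 product=3
t=5: arr=3 -> substrate=1 bound=3 product=3
t=6: arr=0 -> substrate=1 bound=3 product=3
t=7: arr=2 -> substrate=2 bound=3 product=4
t=8: arr=0 -> substrate=0 bound=3 product=6
t=9: arr=2 -> substrate=2 bound=3 product=6
t=10: arr=0 -> substrate=1 bound=3 product=7
t=11: arr=3 -> substrate=2 bound=3 product=9
t=12: arr=3 -> substrate=5 bound=3 product=9

Answer: 9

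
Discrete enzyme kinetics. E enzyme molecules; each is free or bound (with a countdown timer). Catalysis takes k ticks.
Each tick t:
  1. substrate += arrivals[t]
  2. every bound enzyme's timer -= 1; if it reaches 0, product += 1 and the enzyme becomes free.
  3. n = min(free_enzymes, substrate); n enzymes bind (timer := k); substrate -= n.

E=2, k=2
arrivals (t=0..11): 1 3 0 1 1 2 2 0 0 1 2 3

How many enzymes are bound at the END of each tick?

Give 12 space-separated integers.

t=0: arr=1 -> substrate=0 bound=1 product=0
t=1: arr=3 -> substrate=2 bound=2 product=0
t=2: arr=0 -> substrate=1 bound=2 product=1
t=3: arr=1 -> substrate=1 bound=2 product=2
t=4: arr=1 -> substrate=1 bound=2 product=3
t=5: arr=2 -> substrate=2 bound=2 product=4
t=6: arr=2 -> substrate=3 bound=2 product=5
t=7: arr=0 -> substrate=2 bound=2 product=6
t=8: arr=0 -> substrate=1 bound=2 product=7
t=9: arr=1 -> substrate=1 bound=2 product=8
t=10: arr=2 -> substrate=2 bound=2 product=9
t=11: arr=3 -> substrate=4 bound=2 product=10

Answer: 1 2 2 2 2 2 2 2 2 2 2 2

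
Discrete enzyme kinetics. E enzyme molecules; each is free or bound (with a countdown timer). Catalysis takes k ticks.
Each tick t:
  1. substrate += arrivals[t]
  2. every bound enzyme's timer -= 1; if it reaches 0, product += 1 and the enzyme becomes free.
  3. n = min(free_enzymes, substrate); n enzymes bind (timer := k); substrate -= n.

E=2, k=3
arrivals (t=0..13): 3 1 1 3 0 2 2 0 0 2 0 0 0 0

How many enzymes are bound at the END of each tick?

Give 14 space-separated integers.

Answer: 2 2 2 2 2 2 2 2 2 2 2 2 2 2

Derivation:
t=0: arr=3 -> substrate=1 bound=2 product=0
t=1: arr=1 -> substrate=2 bound=2 product=0
t=2: arr=1 -> substrate=3 bound=2 product=0
t=3: arr=3 -> substrate=4 bound=2 product=2
t=4: arr=0 -> substrate=4 bound=2 product=2
t=5: arr=2 -> substrate=6 bound=2 product=2
t=6: arr=2 -> substrate=6 bound=2 product=4
t=7: arr=0 -> substrate=6 bound=2 product=4
t=8: arr=0 -> substrate=6 bound=2 product=4
t=9: arr=2 -> substrate=6 bound=2 product=6
t=10: arr=0 -> substrate=6 bound=2 product=6
t=11: arr=0 -> substrate=6 bound=2 product=6
t=12: arr=0 -> substrate=4 bound=2 product=8
t=13: arr=0 -> substrate=4 bound=2 product=8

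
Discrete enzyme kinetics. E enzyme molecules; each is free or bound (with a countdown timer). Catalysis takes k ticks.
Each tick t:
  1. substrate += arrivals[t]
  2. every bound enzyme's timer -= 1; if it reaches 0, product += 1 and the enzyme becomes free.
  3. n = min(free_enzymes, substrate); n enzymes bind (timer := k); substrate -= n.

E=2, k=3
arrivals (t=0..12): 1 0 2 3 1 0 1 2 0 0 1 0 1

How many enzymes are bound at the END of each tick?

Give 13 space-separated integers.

t=0: arr=1 -> substrate=0 bound=1 product=0
t=1: arr=0 -> substrate=0 bound=1 product=0
t=2: arr=2 -> substrate=1 bound=2 product=0
t=3: arr=3 -> substrate=3 bound=2 product=1
t=4: arr=1 -> substrate=4 bound=2 product=1
t=5: arr=0 -> substrate=3 bound=2 product=2
t=6: arr=1 -> substrate=3 bound=2 product=3
t=7: arr=2 -> substrate=5 bound=2 product=3
t=8: arr=0 -> substrate=4 bound=2 product=4
t=9: arr=0 -> substrate=3 bound=2 product=5
t=10: arr=1 -> substrate=4 bound=2 product=5
t=11: arr=0 -> substrate=3 bound=2 product=6
t=12: arr=1 -> substrate=3 bound=2 product=7

Answer: 1 1 2 2 2 2 2 2 2 2 2 2 2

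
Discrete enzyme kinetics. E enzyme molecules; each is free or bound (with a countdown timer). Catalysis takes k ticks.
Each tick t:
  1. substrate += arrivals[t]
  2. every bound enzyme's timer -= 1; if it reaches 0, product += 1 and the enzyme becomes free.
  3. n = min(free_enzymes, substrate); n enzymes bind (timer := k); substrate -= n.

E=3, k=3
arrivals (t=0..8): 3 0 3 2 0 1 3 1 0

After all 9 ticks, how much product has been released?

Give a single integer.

t=0: arr=3 -> substrate=0 bound=3 product=0
t=1: arr=0 -> substrate=0 bound=3 product=0
t=2: arr=3 -> substrate=3 bound=3 product=0
t=3: arr=2 -> substrate=2 bound=3 product=3
t=4: arr=0 -> substrate=2 bound=3 product=3
t=5: arr=1 -> substrate=3 bound=3 product=3
t=6: arr=3 -> substrate=3 bound=3 product=6
t=7: arr=1 -> substrate=4 bound=3 product=6
t=8: arr=0 -> substrate=4 bound=3 product=6

Answer: 6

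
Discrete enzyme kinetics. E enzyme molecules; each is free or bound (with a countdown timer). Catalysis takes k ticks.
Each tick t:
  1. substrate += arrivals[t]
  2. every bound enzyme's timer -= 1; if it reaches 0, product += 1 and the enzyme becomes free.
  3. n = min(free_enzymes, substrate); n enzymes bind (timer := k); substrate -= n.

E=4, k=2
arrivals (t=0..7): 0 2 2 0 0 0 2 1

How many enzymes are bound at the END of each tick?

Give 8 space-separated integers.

t=0: arr=0 -> substrate=0 bound=0 product=0
t=1: arr=2 -> substrate=0 bound=2 product=0
t=2: arr=2 -> substrate=0 bound=4 product=0
t=3: arr=0 -> substrate=0 bound=2 product=2
t=4: arr=0 -> substrate=0 bound=0 product=4
t=5: arr=0 -> substrate=0 bound=0 product=4
t=6: arr=2 -> substrate=0 bound=2 product=4
t=7: arr=1 -> substrate=0 bound=3 product=4

Answer: 0 2 4 2 0 0 2 3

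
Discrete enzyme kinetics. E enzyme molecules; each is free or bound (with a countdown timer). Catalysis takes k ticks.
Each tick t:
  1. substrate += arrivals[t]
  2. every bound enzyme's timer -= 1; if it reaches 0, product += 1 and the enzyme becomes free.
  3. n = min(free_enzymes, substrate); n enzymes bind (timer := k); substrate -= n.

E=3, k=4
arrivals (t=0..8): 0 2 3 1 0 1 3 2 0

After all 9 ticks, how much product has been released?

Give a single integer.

Answer: 3

Derivation:
t=0: arr=0 -> substrate=0 bound=0 product=0
t=1: arr=2 -> substrate=0 bound=2 product=0
t=2: arr=3 -> substrate=2 bound=3 product=0
t=3: arr=1 -> substrate=3 bound=3 product=0
t=4: arr=0 -> substrate=3 bound=3 product=0
t=5: arr=1 -> substrate=2 bound=3 product=2
t=6: arr=3 -> substrate=4 bound=3 product=3
t=7: arr=2 -> substrate=6 bound=3 product=3
t=8: arr=0 -> substrate=6 bound=3 product=3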